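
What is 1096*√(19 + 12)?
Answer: 1096*√31 ≈ 6102.3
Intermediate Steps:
1096*√(19 + 12) = 1096*√31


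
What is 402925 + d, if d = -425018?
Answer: -22093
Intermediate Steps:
402925 + d = 402925 - 425018 = -22093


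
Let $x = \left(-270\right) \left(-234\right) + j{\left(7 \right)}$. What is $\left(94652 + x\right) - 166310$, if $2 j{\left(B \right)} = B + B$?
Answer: $-8471$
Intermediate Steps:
$j{\left(B \right)} = B$ ($j{\left(B \right)} = \frac{B + B}{2} = \frac{2 B}{2} = B$)
$x = 63187$ ($x = \left(-270\right) \left(-234\right) + 7 = 63180 + 7 = 63187$)
$\left(94652 + x\right) - 166310 = \left(94652 + 63187\right) - 166310 = 157839 - 166310 = -8471$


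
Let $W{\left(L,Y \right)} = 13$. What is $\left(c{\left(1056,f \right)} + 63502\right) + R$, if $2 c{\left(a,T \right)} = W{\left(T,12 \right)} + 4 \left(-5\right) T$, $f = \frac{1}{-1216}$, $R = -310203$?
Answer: $- \frac{149990251}{608} \approx -2.4669 \cdot 10^{5}$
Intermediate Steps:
$f = - \frac{1}{1216} \approx -0.00082237$
$c{\left(a,T \right)} = \frac{13}{2} - 10 T$ ($c{\left(a,T \right)} = \frac{13 + 4 \left(-5\right) T}{2} = \frac{13 - 20 T}{2} = \frac{13}{2} - 10 T$)
$\left(c{\left(1056,f \right)} + 63502\right) + R = \left(\left(\frac{13}{2} - - \frac{5}{608}\right) + 63502\right) - 310203 = \left(\left(\frac{13}{2} + \frac{5}{608}\right) + 63502\right) - 310203 = \left(\frac{3957}{608} + 63502\right) - 310203 = \frac{38613173}{608} - 310203 = - \frac{149990251}{608}$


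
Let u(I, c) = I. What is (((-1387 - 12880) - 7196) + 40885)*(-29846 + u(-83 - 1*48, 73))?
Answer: -582213294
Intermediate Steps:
(((-1387 - 12880) - 7196) + 40885)*(-29846 + u(-83 - 1*48, 73)) = (((-1387 - 12880) - 7196) + 40885)*(-29846 + (-83 - 1*48)) = ((-14267 - 7196) + 40885)*(-29846 + (-83 - 48)) = (-21463 + 40885)*(-29846 - 131) = 19422*(-29977) = -582213294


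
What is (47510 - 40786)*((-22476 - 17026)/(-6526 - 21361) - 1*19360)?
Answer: -3629970348232/27887 ≈ -1.3017e+8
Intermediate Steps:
(47510 - 40786)*((-22476 - 17026)/(-6526 - 21361) - 1*19360) = 6724*(-39502/(-27887) - 19360) = 6724*(-39502*(-1/27887) - 19360) = 6724*(39502/27887 - 19360) = 6724*(-539852818/27887) = -3629970348232/27887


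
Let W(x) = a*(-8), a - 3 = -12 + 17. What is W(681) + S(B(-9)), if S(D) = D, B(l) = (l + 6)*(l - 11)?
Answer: -4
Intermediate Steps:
a = 8 (a = 3 + (-12 + 17) = 3 + 5 = 8)
B(l) = (-11 + l)*(6 + l) (B(l) = (6 + l)*(-11 + l) = (-11 + l)*(6 + l))
W(x) = -64 (W(x) = 8*(-8) = -64)
W(681) + S(B(-9)) = -64 + (-66 + (-9)² - 5*(-9)) = -64 + (-66 + 81 + 45) = -64 + 60 = -4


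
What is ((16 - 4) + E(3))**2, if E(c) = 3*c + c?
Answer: 576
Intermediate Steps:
E(c) = 4*c
((16 - 4) + E(3))**2 = ((16 - 4) + 4*3)**2 = (12 + 12)**2 = 24**2 = 576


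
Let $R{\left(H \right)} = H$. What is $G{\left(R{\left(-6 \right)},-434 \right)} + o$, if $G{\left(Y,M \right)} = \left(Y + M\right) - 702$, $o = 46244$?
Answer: $45102$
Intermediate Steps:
$G{\left(Y,M \right)} = -702 + M + Y$ ($G{\left(Y,M \right)} = \left(M + Y\right) - 702 = -702 + M + Y$)
$G{\left(R{\left(-6 \right)},-434 \right)} + o = \left(-702 - 434 - 6\right) + 46244 = -1142 + 46244 = 45102$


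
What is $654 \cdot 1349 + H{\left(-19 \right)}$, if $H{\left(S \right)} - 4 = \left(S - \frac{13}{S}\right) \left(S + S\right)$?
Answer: $882946$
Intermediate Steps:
$H{\left(S \right)} = 4 + 2 S \left(S - \frac{13}{S}\right)$ ($H{\left(S \right)} = 4 + \left(S - \frac{13}{S}\right) \left(S + S\right) = 4 + \left(S - \frac{13}{S}\right) 2 S = 4 + 2 S \left(S - \frac{13}{S}\right)$)
$654 \cdot 1349 + H{\left(-19 \right)} = 654 \cdot 1349 - \left(22 - 2 \left(-19\right)^{2}\right) = 882246 + \left(-22 + 2 \cdot 361\right) = 882246 + \left(-22 + 722\right) = 882246 + 700 = 882946$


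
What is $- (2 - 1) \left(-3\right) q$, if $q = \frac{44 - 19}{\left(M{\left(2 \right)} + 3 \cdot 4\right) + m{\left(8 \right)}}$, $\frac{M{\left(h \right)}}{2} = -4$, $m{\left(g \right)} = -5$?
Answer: $-75$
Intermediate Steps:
$M{\left(h \right)} = -8$ ($M{\left(h \right)} = 2 \left(-4\right) = -8$)
$q = -25$ ($q = \frac{44 - 19}{\left(-8 + 3 \cdot 4\right) - 5} = \frac{25}{\left(-8 + 12\right) - 5} = \frac{25}{4 - 5} = \frac{25}{-1} = 25 \left(-1\right) = -25$)
$- (2 - 1) \left(-3\right) q = - (2 - 1) \left(-3\right) \left(-25\right) = \left(-1\right) 1 \left(-3\right) \left(-25\right) = \left(-1\right) \left(-3\right) \left(-25\right) = 3 \left(-25\right) = -75$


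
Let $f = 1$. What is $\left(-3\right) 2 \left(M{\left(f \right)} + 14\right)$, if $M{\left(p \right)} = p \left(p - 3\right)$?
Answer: $-72$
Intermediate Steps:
$M{\left(p \right)} = p \left(-3 + p\right)$
$\left(-3\right) 2 \left(M{\left(f \right)} + 14\right) = \left(-3\right) 2 \left(1 \left(-3 + 1\right) + 14\right) = - 6 \left(1 \left(-2\right) + 14\right) = - 6 \left(-2 + 14\right) = \left(-6\right) 12 = -72$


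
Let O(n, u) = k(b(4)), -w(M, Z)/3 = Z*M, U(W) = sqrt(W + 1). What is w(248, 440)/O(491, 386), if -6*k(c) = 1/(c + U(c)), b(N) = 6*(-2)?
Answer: -23569920 + 1964160*I*sqrt(11) ≈ -2.357e+7 + 6.5144e+6*I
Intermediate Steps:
b(N) = -12
U(W) = sqrt(1 + W)
w(M, Z) = -3*M*Z (w(M, Z) = -3*Z*M = -3*M*Z)
k(c) = -1/(6*(c + sqrt(1 + c)))
O(n, u) = -1/(-72 + 6*I*sqrt(11)) (O(n, u) = -1/(6*(-12) + 6*sqrt(1 - 12)) = -1/(-72 + 6*sqrt(-11)) = -1/(-72 + 6*(I*sqrt(11))) = -1/(-72 + 6*I*sqrt(11)))
w(248, 440)/O(491, 386) = (-3*248*440)/(2/155 + I*sqrt(11)/930) = -327360/(2/155 + I*sqrt(11)/930)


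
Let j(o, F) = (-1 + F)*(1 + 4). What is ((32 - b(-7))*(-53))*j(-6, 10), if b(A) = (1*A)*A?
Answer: 40545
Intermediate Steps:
b(A) = A² (b(A) = A*A = A²)
j(o, F) = -5 + 5*F (j(o, F) = (-1 + F)*5 = -5 + 5*F)
((32 - b(-7))*(-53))*j(-6, 10) = ((32 - 1*(-7)²)*(-53))*(-5 + 5*10) = ((32 - 1*49)*(-53))*(-5 + 50) = ((32 - 49)*(-53))*45 = -17*(-53)*45 = 901*45 = 40545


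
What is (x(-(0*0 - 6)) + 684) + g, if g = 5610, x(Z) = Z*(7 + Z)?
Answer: 6372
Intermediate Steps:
(x(-(0*0 - 6)) + 684) + g = ((-(0*0 - 6))*(7 - (0*0 - 6)) + 684) + 5610 = ((-(0 - 6))*(7 - (0 - 6)) + 684) + 5610 = ((-1*(-6))*(7 - 1*(-6)) + 684) + 5610 = (6*(7 + 6) + 684) + 5610 = (6*13 + 684) + 5610 = (78 + 684) + 5610 = 762 + 5610 = 6372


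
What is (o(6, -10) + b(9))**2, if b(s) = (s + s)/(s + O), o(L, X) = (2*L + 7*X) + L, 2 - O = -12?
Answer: 1387684/529 ≈ 2623.2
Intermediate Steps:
O = 14 (O = 2 - 1*(-12) = 2 + 12 = 14)
o(L, X) = 3*L + 7*X
b(s) = 2*s/(14 + s) (b(s) = (s + s)/(s + 14) = (2*s)/(14 + s) = 2*s/(14 + s))
(o(6, -10) + b(9))**2 = ((3*6 + 7*(-10)) + 2*9/(14 + 9))**2 = ((18 - 70) + 2*9/23)**2 = (-52 + 2*9*(1/23))**2 = (-52 + 18/23)**2 = (-1178/23)**2 = 1387684/529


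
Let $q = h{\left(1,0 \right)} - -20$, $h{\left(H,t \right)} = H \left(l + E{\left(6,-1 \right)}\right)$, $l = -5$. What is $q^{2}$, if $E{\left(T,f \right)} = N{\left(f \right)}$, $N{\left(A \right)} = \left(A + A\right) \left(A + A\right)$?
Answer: $361$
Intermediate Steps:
$N{\left(A \right)} = 4 A^{2}$ ($N{\left(A \right)} = 2 A 2 A = 4 A^{2}$)
$E{\left(T,f \right)} = 4 f^{2}$
$h{\left(H,t \right)} = - H$ ($h{\left(H,t \right)} = H \left(-5 + 4 \left(-1\right)^{2}\right) = H \left(-5 + 4 \cdot 1\right) = H \left(-5 + 4\right) = H \left(-1\right) = - H$)
$q = 19$ ($q = \left(-1\right) 1 - -20 = -1 + 20 = 19$)
$q^{2} = 19^{2} = 361$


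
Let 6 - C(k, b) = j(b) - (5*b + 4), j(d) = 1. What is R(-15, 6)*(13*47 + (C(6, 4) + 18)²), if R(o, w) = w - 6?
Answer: 0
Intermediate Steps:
R(o, w) = -6 + w
C(k, b) = 9 + 5*b (C(k, b) = 6 - (1 - (5*b + 4)) = 6 - (1 - (4 + 5*b)) = 6 - (1 + (-4 - 5*b)) = 6 - (-3 - 5*b) = 6 + (3 + 5*b) = 9 + 5*b)
R(-15, 6)*(13*47 + (C(6, 4) + 18)²) = (-6 + 6)*(13*47 + ((9 + 5*4) + 18)²) = 0*(611 + ((9 + 20) + 18)²) = 0*(611 + (29 + 18)²) = 0*(611 + 47²) = 0*(611 + 2209) = 0*2820 = 0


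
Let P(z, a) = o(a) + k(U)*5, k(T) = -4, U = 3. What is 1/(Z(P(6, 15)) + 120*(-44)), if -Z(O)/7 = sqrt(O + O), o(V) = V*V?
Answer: -528/2785831 + 7*sqrt(410)/27858310 ≈ -0.00018444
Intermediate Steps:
o(V) = V**2
P(z, a) = -20 + a**2 (P(z, a) = a**2 - 4*5 = a**2 - 20 = -20 + a**2)
Z(O) = -7*sqrt(2)*sqrt(O) (Z(O) = -7*sqrt(O + O) = -7*sqrt(2)*sqrt(O))
1/(Z(P(6, 15)) + 120*(-44)) = 1/(-7*sqrt(2)*sqrt(-20 + 15**2) + 120*(-44)) = 1/(-7*sqrt(2)*sqrt(-20 + 225) - 5280) = 1/(-7*sqrt(2)*sqrt(205) - 5280) = 1/(-7*sqrt(410) - 5280) = 1/(-5280 - 7*sqrt(410))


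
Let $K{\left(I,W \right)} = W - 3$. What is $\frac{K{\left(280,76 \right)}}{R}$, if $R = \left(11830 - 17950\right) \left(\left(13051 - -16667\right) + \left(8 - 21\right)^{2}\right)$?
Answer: $- \frac{73}{182908440} \approx -3.9911 \cdot 10^{-7}$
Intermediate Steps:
$K{\left(I,W \right)} = -3 + W$ ($K{\left(I,W \right)} = W - 3 = -3 + W$)
$R = -182908440$ ($R = - 6120 \left(\left(13051 + 16667\right) + \left(-13\right)^{2}\right) = - 6120 \left(29718 + 169\right) = \left(-6120\right) 29887 = -182908440$)
$\frac{K{\left(280,76 \right)}}{R} = \frac{-3 + 76}{-182908440} = 73 \left(- \frac{1}{182908440}\right) = - \frac{73}{182908440}$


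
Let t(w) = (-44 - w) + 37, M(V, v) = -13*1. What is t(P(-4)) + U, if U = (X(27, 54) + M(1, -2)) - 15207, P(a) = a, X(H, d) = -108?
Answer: -15331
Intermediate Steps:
M(V, v) = -13
t(w) = -7 - w
U = -15328 (U = (-108 - 13) - 15207 = -121 - 15207 = -15328)
t(P(-4)) + U = (-7 - 1*(-4)) - 15328 = (-7 + 4) - 15328 = -3 - 15328 = -15331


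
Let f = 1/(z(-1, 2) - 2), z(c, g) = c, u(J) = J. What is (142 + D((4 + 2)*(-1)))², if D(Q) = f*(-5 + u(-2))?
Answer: 187489/9 ≈ 20832.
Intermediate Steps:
f = -⅓ (f = 1/(-1 - 2) = 1/(-3) = -⅓ ≈ -0.33333)
D(Q) = 7/3 (D(Q) = -(-5 - 2)/3 = -⅓*(-7) = 7/3)
(142 + D((4 + 2)*(-1)))² = (142 + 7/3)² = (433/3)² = 187489/9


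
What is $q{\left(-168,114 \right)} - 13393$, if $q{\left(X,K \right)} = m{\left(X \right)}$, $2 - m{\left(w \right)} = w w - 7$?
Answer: $-41608$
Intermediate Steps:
$m{\left(w \right)} = 9 - w^{2}$ ($m{\left(w \right)} = 2 - \left(w w - 7\right) = 2 - \left(w^{2} - 7\right) = 2 - \left(-7 + w^{2}\right) = 9 - w^{2}$)
$q{\left(X,K \right)} = 9 - X^{2}$
$q{\left(-168,114 \right)} - 13393 = \left(9 - \left(-168\right)^{2}\right) - 13393 = \left(9 - 28224\right) - 13393 = -28215 - 13393 = -41608$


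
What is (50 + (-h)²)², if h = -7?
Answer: 9801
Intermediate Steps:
(50 + (-h)²)² = (50 + (-1*(-7))²)² = (50 + 7²)² = (50 + 49)² = 99² = 9801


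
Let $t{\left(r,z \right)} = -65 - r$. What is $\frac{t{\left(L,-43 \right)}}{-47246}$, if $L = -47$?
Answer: $\frac{9}{23623} \approx 0.00038098$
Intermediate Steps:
$\frac{t{\left(L,-43 \right)}}{-47246} = \frac{-65 - -47}{-47246} = \left(-65 + 47\right) \left(- \frac{1}{47246}\right) = \left(-18\right) \left(- \frac{1}{47246}\right) = \frac{9}{23623}$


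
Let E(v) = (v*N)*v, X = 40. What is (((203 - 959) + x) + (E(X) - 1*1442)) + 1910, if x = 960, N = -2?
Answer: -2528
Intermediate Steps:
E(v) = -2*v**2 (E(v) = (v*(-2))*v = (-2*v)*v = -2*v**2)
(((203 - 959) + x) + (E(X) - 1*1442)) + 1910 = (((203 - 959) + 960) + (-2*40**2 - 1*1442)) + 1910 = ((-756 + 960) + (-2*1600 - 1442)) + 1910 = (204 + (-3200 - 1442)) + 1910 = (204 - 4642) + 1910 = -4438 + 1910 = -2528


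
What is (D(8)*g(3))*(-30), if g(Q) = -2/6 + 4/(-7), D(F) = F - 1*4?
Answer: 760/7 ≈ 108.57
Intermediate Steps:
D(F) = -4 + F (D(F) = F - 4 = -4 + F)
g(Q) = -19/21 (g(Q) = -2*⅙ + 4*(-⅐) = -⅓ - 4/7 = -19/21)
(D(8)*g(3))*(-30) = ((-4 + 8)*(-19/21))*(-30) = (4*(-19/21))*(-30) = -76/21*(-30) = 760/7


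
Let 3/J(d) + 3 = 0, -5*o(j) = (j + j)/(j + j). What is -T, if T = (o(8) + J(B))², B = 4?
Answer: -36/25 ≈ -1.4400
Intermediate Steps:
o(j) = -⅕ (o(j) = -(j + j)/(5*(j + j)) = -2*j/(5*(2*j)) = -2*j*1/(2*j)/5 = -⅕*1 = -⅕)
J(d) = -1 (J(d) = 3/(-3 + 0) = 3/(-3) = 3*(-⅓) = -1)
T = 36/25 (T = (-⅕ - 1)² = (-6/5)² = 36/25 ≈ 1.4400)
-T = -1*36/25 = -36/25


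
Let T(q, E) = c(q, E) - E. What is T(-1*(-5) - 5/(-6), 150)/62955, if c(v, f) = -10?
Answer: -32/12591 ≈ -0.0025415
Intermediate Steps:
T(q, E) = -10 - E
T(-1*(-5) - 5/(-6), 150)/62955 = (-10 - 1*150)/62955 = (-10 - 150)*(1/62955) = -160*1/62955 = -32/12591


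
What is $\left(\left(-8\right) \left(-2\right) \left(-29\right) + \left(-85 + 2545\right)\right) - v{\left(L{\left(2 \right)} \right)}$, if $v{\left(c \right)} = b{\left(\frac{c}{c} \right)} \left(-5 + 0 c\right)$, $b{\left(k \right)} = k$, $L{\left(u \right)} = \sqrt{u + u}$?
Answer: $2001$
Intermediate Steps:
$L{\left(u \right)} = \sqrt{2} \sqrt{u}$ ($L{\left(u \right)} = \sqrt{2 u} = \sqrt{2} \sqrt{u}$)
$v{\left(c \right)} = -5$ ($v{\left(c \right)} = \frac{c}{c} \left(-5 + 0 c\right) = 1 \left(-5 + 0\right) = 1 \left(-5\right) = -5$)
$\left(\left(-8\right) \left(-2\right) \left(-29\right) + \left(-85 + 2545\right)\right) - v{\left(L{\left(2 \right)} \right)} = \left(\left(-8\right) \left(-2\right) \left(-29\right) + \left(-85 + 2545\right)\right) - -5 = \left(16 \left(-29\right) + 2460\right) + 5 = \left(-464 + 2460\right) + 5 = 1996 + 5 = 2001$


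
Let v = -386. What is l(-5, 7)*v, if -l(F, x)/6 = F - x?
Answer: -27792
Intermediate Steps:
l(F, x) = -6*F + 6*x (l(F, x) = -6*(F - x) = -6*F + 6*x)
l(-5, 7)*v = (-6*(-5) + 6*7)*(-386) = (30 + 42)*(-386) = 72*(-386) = -27792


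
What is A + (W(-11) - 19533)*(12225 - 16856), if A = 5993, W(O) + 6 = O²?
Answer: 89930751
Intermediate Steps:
W(O) = -6 + O²
A + (W(-11) - 19533)*(12225 - 16856) = 5993 + ((-6 + (-11)²) - 19533)*(12225 - 16856) = 5993 + ((-6 + 121) - 19533)*(-4631) = 5993 + (115 - 19533)*(-4631) = 5993 - 19418*(-4631) = 5993 + 89924758 = 89930751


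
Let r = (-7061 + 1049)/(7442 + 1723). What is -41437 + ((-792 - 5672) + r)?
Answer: -146339559/3055 ≈ -47902.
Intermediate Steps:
r = -2004/3055 (r = -6012/9165 = -6012*1/9165 = -2004/3055 ≈ -0.65597)
-41437 + ((-792 - 5672) + r) = -41437 + ((-792 - 5672) - 2004/3055) = -41437 + (-6464 - 2004/3055) = -41437 - 19749524/3055 = -146339559/3055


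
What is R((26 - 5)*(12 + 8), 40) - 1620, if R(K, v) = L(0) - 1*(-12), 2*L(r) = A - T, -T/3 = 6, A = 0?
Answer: -1599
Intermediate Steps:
T = -18 (T = -3*6 = -18)
L(r) = 9 (L(r) = (0 - 1*(-18))/2 = (0 + 18)/2 = (1/2)*18 = 9)
R(K, v) = 21 (R(K, v) = 9 - 1*(-12) = 9 + 12 = 21)
R((26 - 5)*(12 + 8), 40) - 1620 = 21 - 1620 = -1599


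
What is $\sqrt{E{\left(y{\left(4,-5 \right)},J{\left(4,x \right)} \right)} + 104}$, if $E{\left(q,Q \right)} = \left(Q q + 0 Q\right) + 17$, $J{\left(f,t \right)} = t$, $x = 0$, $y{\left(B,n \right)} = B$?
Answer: $11$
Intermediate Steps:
$E{\left(q,Q \right)} = 17 + Q q$ ($E{\left(q,Q \right)} = \left(Q q + 0\right) + 17 = Q q + 17 = 17 + Q q$)
$\sqrt{E{\left(y{\left(4,-5 \right)},J{\left(4,x \right)} \right)} + 104} = \sqrt{\left(17 + 0 \cdot 4\right) + 104} = \sqrt{\left(17 + 0\right) + 104} = \sqrt{17 + 104} = \sqrt{121} = 11$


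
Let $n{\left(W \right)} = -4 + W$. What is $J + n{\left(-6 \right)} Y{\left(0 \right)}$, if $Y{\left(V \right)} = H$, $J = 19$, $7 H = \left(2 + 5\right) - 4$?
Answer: $\frac{103}{7} \approx 14.714$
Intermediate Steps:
$H = \frac{3}{7}$ ($H = \frac{\left(2 + 5\right) - 4}{7} = \frac{7 - 4}{7} = \frac{1}{7} \cdot 3 = \frac{3}{7} \approx 0.42857$)
$Y{\left(V \right)} = \frac{3}{7}$
$J + n{\left(-6 \right)} Y{\left(0 \right)} = 19 + \left(-4 - 6\right) \frac{3}{7} = 19 - \frac{30}{7} = \frac{103}{7}$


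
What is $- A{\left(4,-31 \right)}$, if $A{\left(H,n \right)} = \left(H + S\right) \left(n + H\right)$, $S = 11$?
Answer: $405$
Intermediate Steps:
$A{\left(H,n \right)} = \left(11 + H\right) \left(H + n\right)$ ($A{\left(H,n \right)} = \left(H + 11\right) \left(n + H\right) = \left(11 + H\right) \left(H + n\right)$)
$- A{\left(4,-31 \right)} = - (4^{2} + 11 \cdot 4 + 11 \left(-31\right) + 4 \left(-31\right)) = - (16 + 44 - 341 - 124) = \left(-1\right) \left(-405\right) = 405$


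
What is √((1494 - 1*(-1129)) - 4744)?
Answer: I*√2121 ≈ 46.054*I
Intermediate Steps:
√((1494 - 1*(-1129)) - 4744) = √((1494 + 1129) - 4744) = √(2623 - 4744) = √(-2121) = I*√2121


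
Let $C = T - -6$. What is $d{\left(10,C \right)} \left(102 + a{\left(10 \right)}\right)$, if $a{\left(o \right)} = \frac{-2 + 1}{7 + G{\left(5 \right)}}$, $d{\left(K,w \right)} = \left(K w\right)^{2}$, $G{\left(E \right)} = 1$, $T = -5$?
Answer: $\frac{20375}{2} \approx 10188.0$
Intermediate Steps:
$C = 1$ ($C = -5 - -6 = -5 + 6 = 1$)
$d{\left(K,w \right)} = K^{2} w^{2}$
$a{\left(o \right)} = - \frac{1}{8}$ ($a{\left(o \right)} = \frac{-2 + 1}{7 + 1} = - \frac{1}{8}$)
$d{\left(10,C \right)} \left(102 + a{\left(10 \right)}\right) = 10^{2} \cdot 1^{2} \left(102 - \frac{1}{8}\right) = 100 \cdot 1 \cdot \frac{815}{8} = 100 \cdot \frac{815}{8} = \frac{20375}{2}$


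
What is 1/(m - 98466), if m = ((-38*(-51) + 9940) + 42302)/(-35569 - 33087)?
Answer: -2452/241440567 ≈ -1.0156e-5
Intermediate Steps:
m = -1935/2452 (m = ((1938 + 9940) + 42302)/(-68656) = (11878 + 42302)*(-1/68656) = 54180*(-1/68656) = -1935/2452 ≈ -0.78915)
1/(m - 98466) = 1/(-1935/2452 - 98466) = 1/(-241440567/2452) = -2452/241440567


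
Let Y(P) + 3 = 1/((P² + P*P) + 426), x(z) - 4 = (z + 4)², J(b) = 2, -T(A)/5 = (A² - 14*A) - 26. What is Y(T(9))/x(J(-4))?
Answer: -757427/10099040 ≈ -0.075000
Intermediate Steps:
T(A) = 130 - 5*A² + 70*A (T(A) = -5*((A² - 14*A) - 26) = -5*(-26 + A² - 14*A) = 130 - 5*A² + 70*A)
x(z) = 4 + (4 + z)² (x(z) = 4 + (z + 4)² = 4 + (4 + z)²)
Y(P) = -3 + 1/(426 + 2*P²) (Y(P) = -3 + 1/((P² + P*P) + 426) = -3 + 1/((P² + P²) + 426) = -3 + 1/(2*P² + 426) = -3 + 1/(426 + 2*P²))
Y(T(9))/x(J(-4)) = ((-1277 - 6*(130 - 5*9² + 70*9)²)/(2*(213 + (130 - 5*9² + 70*9)²)))/(4 + (4 + 2)²) = ((-1277 - 6*(130 - 5*81 + 630)²)/(2*(213 + (130 - 5*81 + 630)²)))/(4 + 6²) = ((-1277 - 6*(130 - 405 + 630)²)/(2*(213 + (130 - 405 + 630)²)))/(4 + 36) = ((-1277 - 6*355²)/(2*(213 + 355²)))/40 = ((-1277 - 6*126025)/(2*(213 + 126025)))*(1/40) = ((½)*(-1277 - 756150)/126238)*(1/40) = ((½)*(1/126238)*(-757427))*(1/40) = -757427/252476*1/40 = -757427/10099040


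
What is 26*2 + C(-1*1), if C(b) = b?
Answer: 51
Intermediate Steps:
26*2 + C(-1*1) = 26*2 - 1*1 = 52 - 1 = 51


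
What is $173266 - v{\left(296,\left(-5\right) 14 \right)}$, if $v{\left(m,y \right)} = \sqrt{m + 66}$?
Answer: $173266 - \sqrt{362} \approx 1.7325 \cdot 10^{5}$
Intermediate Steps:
$v{\left(m,y \right)} = \sqrt{66 + m}$
$173266 - v{\left(296,\left(-5\right) 14 \right)} = 173266 - \sqrt{66 + 296} = 173266 - \sqrt{362}$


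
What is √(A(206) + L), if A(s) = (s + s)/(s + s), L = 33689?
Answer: √33690 ≈ 183.55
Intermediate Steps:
A(s) = 1 (A(s) = (2*s)/((2*s)) = (2*s)*(1/(2*s)) = 1)
√(A(206) + L) = √(1 + 33689) = √33690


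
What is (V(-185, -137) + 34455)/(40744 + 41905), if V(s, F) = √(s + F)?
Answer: 34455/82649 + I*√322/82649 ≈ 0.41688 + 0.00021712*I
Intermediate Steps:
V(s, F) = √(F + s)
(V(-185, -137) + 34455)/(40744 + 41905) = (√(-137 - 185) + 34455)/(40744 + 41905) = (√(-322) + 34455)/82649 = (I*√322 + 34455)*(1/82649) = (34455 + I*√322)*(1/82649) = 34455/82649 + I*√322/82649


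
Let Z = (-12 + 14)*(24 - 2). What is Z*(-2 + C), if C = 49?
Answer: 2068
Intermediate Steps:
Z = 44 (Z = 2*22 = 44)
Z*(-2 + C) = 44*(-2 + 49) = 44*47 = 2068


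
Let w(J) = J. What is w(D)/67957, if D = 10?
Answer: 10/67957 ≈ 0.00014715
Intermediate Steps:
w(D)/67957 = 10/67957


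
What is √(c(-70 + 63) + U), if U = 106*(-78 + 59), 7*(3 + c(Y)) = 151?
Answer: 12*I*√679/7 ≈ 44.67*I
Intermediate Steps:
c(Y) = 130/7 (c(Y) = -3 + (⅐)*151 = -3 + 151/7 = 130/7)
U = -2014 (U = 106*(-19) = -2014)
√(c(-70 + 63) + U) = √(130/7 - 2014) = √(-13968/7) = 12*I*√679/7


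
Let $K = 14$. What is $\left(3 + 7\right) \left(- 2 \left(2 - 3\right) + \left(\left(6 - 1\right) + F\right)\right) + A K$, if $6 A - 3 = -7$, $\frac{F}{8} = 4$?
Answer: $\frac{1142}{3} \approx 380.67$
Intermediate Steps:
$F = 32$ ($F = 8 \cdot 4 = 32$)
$A = - \frac{2}{3}$ ($A = \frac{1}{2} + \frac{1}{6} \left(-7\right) = \frac{1}{2} - \frac{7}{6} = - \frac{2}{3} \approx -0.66667$)
$\left(3 + 7\right) \left(- 2 \left(2 - 3\right) + \left(\left(6 - 1\right) + F\right)\right) + A K = \left(3 + 7\right) \left(- 2 \left(2 - 3\right) + \left(\left(6 - 1\right) + 32\right)\right) - \frac{28}{3} = 10 \left(\left(-2\right) \left(-1\right) + \left(5 + 32\right)\right) - \frac{28}{3} = 10 \left(2 + 37\right) - \frac{28}{3} = 10 \cdot 39 - \frac{28}{3} = 390 - \frac{28}{3} = \frac{1142}{3}$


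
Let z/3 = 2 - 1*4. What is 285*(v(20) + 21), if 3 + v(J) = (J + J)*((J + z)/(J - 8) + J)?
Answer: 246430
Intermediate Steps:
z = -6 (z = 3*(2 - 1*4) = 3*(2 - 4) = 3*(-2) = -6)
v(J) = -3 + 2*J*(J + (-6 + J)/(-8 + J)) (v(J) = -3 + (J + J)*((J - 6)/(J - 8) + J) = -3 + (2*J)*((-6 + J)/(-8 + J) + J) = -3 + (2*J)*(J + (-6 + J)/(-8 + J)) = -3 + 2*J*(J + (-6 + J)/(-8 + J)))
285*(v(20) + 21) = 285*((24 - 15*20 - 14*20² + 2*20³)/(-8 + 20) + 21) = 285*((24 - 300 - 14*400 + 2*8000)/12 + 21) = 285*((24 - 300 - 5600 + 16000)/12 + 21) = 285*((1/12)*10124 + 21) = 285*(2531/3 + 21) = 285*(2594/3) = 246430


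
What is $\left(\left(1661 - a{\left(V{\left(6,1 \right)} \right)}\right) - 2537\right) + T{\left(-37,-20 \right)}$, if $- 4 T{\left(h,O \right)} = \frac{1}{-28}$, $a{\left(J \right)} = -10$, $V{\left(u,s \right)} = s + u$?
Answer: $- \frac{96991}{112} \approx -865.99$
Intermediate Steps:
$T{\left(h,O \right)} = \frac{1}{112}$ ($T{\left(h,O \right)} = - \frac{1}{4 \left(-28\right)} = \left(- \frac{1}{4}\right) \left(- \frac{1}{28}\right) = \frac{1}{112}$)
$\left(\left(1661 - a{\left(V{\left(6,1 \right)} \right)}\right) - 2537\right) + T{\left(-37,-20 \right)} = \left(\left(1661 - -10\right) - 2537\right) + \frac{1}{112} = \left(\left(1661 + 10\right) - 2537\right) + \frac{1}{112} = \left(1671 - 2537\right) + \frac{1}{112} = -866 + \frac{1}{112} = - \frac{96991}{112}$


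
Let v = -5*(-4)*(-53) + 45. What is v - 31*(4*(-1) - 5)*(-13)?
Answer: -4642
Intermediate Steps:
v = -1015 (v = 20*(-53) + 45 = -1060 + 45 = -1015)
v - 31*(4*(-1) - 5)*(-13) = -1015 - 31*(4*(-1) - 5)*(-13) = -1015 - 31*(-4 - 5)*(-13) = -1015 - 31*(-9)*(-13) = -1015 - (-279)*(-13) = -1015 - 1*3627 = -1015 - 3627 = -4642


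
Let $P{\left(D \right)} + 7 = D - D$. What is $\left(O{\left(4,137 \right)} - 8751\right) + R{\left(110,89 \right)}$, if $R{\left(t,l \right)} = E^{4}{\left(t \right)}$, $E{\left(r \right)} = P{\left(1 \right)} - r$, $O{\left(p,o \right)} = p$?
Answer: $187379974$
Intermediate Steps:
$P{\left(D \right)} = -7$ ($P{\left(D \right)} = -7 + \left(D - D\right) = -7 + 0 = -7$)
$E{\left(r \right)} = -7 - r$
$R{\left(t,l \right)} = \left(-7 - t\right)^{4}$
$\left(O{\left(4,137 \right)} - 8751\right) + R{\left(110,89 \right)} = \left(4 - 8751\right) + \left(7 + 110\right)^{4} = -8747 + 117^{4} = -8747 + 187388721 = 187379974$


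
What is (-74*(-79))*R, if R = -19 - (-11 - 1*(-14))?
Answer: -128612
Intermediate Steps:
R = -22 (R = -19 - (-11 + 14) = -19 - 1*3 = -19 - 3 = -22)
(-74*(-79))*R = -74*(-79)*(-22) = 5846*(-22) = -128612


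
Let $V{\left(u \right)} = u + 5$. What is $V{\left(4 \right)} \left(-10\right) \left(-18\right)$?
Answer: $1620$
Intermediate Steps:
$V{\left(u \right)} = 5 + u$
$V{\left(4 \right)} \left(-10\right) \left(-18\right) = \left(5 + 4\right) \left(-10\right) \left(-18\right) = 9 \left(-10\right) \left(-18\right) = \left(-90\right) \left(-18\right) = 1620$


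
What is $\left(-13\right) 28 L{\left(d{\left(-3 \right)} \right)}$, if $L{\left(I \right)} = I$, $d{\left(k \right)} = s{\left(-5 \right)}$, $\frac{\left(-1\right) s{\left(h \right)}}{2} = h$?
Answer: $-3640$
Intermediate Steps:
$s{\left(h \right)} = - 2 h$
$d{\left(k \right)} = 10$ ($d{\left(k \right)} = \left(-2\right) \left(-5\right) = 10$)
$\left(-13\right) 28 L{\left(d{\left(-3 \right)} \right)} = \left(-13\right) 28 \cdot 10 = \left(-364\right) 10 = -3640$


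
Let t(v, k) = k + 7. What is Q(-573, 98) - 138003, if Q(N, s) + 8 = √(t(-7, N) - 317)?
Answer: -138011 + I*√883 ≈ -1.3801e+5 + 29.715*I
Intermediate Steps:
t(v, k) = 7 + k
Q(N, s) = -8 + √(-310 + N) (Q(N, s) = -8 + √((7 + N) - 317) = -8 + √(-310 + N))
Q(-573, 98) - 138003 = (-8 + √(-310 - 573)) - 138003 = (-8 + √(-883)) - 138003 = (-8 + I*√883) - 138003 = -138011 + I*√883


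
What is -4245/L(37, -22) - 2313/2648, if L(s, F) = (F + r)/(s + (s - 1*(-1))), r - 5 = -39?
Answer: 52682967/9268 ≈ 5684.4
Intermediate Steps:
r = -34 (r = 5 - 39 = -34)
L(s, F) = (-34 + F)/(1 + 2*s) (L(s, F) = (F - 34)/(s + (s - 1*(-1))) = (-34 + F)/(s + (s + 1)) = (-34 + F)/(s + (1 + s)) = (-34 + F)/(1 + 2*s))
-4245/L(37, -22) - 2313/2648 = -4245*(1 + 2*37)/(-34 - 22) - 2313/2648 = -4245/(-56/(1 + 74)) - 2313*1/2648 = -4245/(-56/75) - 2313/2648 = -4245*(-75/56) - 2313/2648 = 318375/56 - 2313/2648 = 52682967/9268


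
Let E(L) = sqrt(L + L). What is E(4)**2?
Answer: 8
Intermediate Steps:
E(L) = sqrt(2)*sqrt(L) (E(L) = sqrt(2*L) = sqrt(2)*sqrt(L))
E(4)**2 = (sqrt(2)*sqrt(4))**2 = (sqrt(2)*2)**2 = (2*sqrt(2))**2 = 8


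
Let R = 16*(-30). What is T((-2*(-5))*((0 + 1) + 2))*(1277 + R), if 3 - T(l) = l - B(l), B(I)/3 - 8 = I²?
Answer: 2149509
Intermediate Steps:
R = -480
B(I) = 24 + 3*I²
T(l) = 27 - l + 3*l² (T(l) = 3 - (l - (24 + 3*l²)) = 3 - (l + (-24 - 3*l²)) = 3 - (-24 + l - 3*l²) = 3 + (24 - l + 3*l²) = 27 - l + 3*l²)
T((-2*(-5))*((0 + 1) + 2))*(1277 + R) = (27 - (-2*(-5))*((0 + 1) + 2) + 3*((-2*(-5))*((0 + 1) + 2))²)*(1277 - 480) = (27 - 10*(1 + 2) + 3*(10*(1 + 2))²)*797 = (27 - 10*3 + 3*(10*3)²)*797 = (27 - 1*30 + 3*30²)*797 = (27 - 30 + 3*900)*797 = (27 - 30 + 2700)*797 = 2697*797 = 2149509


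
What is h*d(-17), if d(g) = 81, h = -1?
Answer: -81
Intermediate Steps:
h*d(-17) = -1*81 = -81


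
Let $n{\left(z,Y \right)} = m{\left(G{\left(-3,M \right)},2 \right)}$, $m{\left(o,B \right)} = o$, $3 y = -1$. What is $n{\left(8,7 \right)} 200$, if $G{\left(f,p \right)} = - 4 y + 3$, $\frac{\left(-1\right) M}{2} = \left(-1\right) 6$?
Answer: $\frac{2600}{3} \approx 866.67$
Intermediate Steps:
$y = - \frac{1}{3}$ ($y = \frac{1}{3} \left(-1\right) = - \frac{1}{3} \approx -0.33333$)
$M = 12$ ($M = - 2 \left(\left(-1\right) 6\right) = \left(-2\right) \left(-6\right) = 12$)
$G{\left(f,p \right)} = \frac{13}{3}$ ($G{\left(f,p \right)} = \left(-4\right) \left(- \frac{1}{3}\right) + 3 = \frac{4}{3} + 3 = \frac{13}{3}$)
$n{\left(z,Y \right)} = \frac{13}{3}$
$n{\left(8,7 \right)} 200 = \frac{13}{3} \cdot 200 = \frac{2600}{3}$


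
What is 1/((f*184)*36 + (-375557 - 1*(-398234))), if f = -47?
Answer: -1/288651 ≈ -3.4644e-6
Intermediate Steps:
1/((f*184)*36 + (-375557 - 1*(-398234))) = 1/(-47*184*36 + (-375557 - 1*(-398234))) = 1/(-8648*36 + (-375557 + 398234)) = 1/(-311328 + 22677) = 1/(-288651) = -1/288651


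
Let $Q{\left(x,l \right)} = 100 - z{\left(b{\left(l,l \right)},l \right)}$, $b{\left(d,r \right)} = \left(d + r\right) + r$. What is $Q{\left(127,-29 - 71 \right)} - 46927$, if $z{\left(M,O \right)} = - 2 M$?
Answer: $-47427$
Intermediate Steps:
$b{\left(d,r \right)} = d + 2 r$
$Q{\left(x,l \right)} = 100 + 6 l$ ($Q{\left(x,l \right)} = 100 - - 2 \left(l + 2 l\right) = 100 - - 2 \cdot 3 l = 100 - - 6 l = 100 + 6 l$)
$Q{\left(127,-29 - 71 \right)} - 46927 = \left(100 + 6 \left(-29 - 71\right)\right) - 46927 = \left(100 + 6 \left(-100\right)\right) - 46927 = \left(100 - 600\right) - 46927 = -500 - 46927 = -47427$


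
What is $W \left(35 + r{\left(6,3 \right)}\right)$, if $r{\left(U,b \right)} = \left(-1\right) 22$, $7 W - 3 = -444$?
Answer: $-819$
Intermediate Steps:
$W = -63$ ($W = \frac{3}{7} + \frac{1}{7} \left(-444\right) = \frac{3}{7} - \frac{444}{7} = -63$)
$r{\left(U,b \right)} = -22$
$W \left(35 + r{\left(6,3 \right)}\right) = - 63 \left(35 - 22\right) = \left(-63\right) 13 = -819$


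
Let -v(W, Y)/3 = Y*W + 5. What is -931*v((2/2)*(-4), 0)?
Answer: 13965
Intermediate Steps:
v(W, Y) = -15 - 3*W*Y (v(W, Y) = -3*(Y*W + 5) = -3*(W*Y + 5) = -3*(5 + W*Y) = -15 - 3*W*Y)
-931*v((2/2)*(-4), 0) = -931*(-15 - 3*(2/2)*(-4)*0) = -931*(-15 - 3*(2*(1/2))*(-4)*0) = -931*(-15 - 3*1*(-4)*0) = -931*(-15 - 3*(-4)*0) = -931*(-15 + 0) = -931*(-15) = 13965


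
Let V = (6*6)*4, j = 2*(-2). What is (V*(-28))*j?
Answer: 16128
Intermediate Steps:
j = -4
V = 144 (V = 36*4 = 144)
(V*(-28))*j = (144*(-28))*(-4) = -4032*(-4) = 16128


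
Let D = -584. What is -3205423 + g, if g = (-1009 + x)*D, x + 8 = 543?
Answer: -2928607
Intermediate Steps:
x = 535 (x = -8 + 543 = 535)
g = 276816 (g = (-1009 + 535)*(-584) = -474*(-584) = 276816)
-3205423 + g = -3205423 + 276816 = -2928607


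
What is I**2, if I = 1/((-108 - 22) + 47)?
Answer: 1/6889 ≈ 0.00014516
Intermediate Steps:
I = -1/83 (I = 1/(-130 + 47) = 1/(-83) = -1/83 ≈ -0.012048)
I**2 = (-1/83)**2 = 1/6889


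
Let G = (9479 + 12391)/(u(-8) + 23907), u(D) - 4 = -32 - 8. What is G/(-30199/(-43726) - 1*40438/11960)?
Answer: -953099994600/2798898517559 ≈ -0.34053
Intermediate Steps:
u(D) = -36 (u(D) = 4 + (-32 - 8) = 4 - 40 = -36)
G = 7290/7957 (G = (9479 + 12391)/(-36 + 23907) = 21870/23871 = 21870*(1/23871) = 7290/7957 ≈ 0.91617)
G/(-30199/(-43726) - 1*40438/11960) = 7290/(7957*(-30199/(-43726) - 1*40438/11960)) = 7290/(7957*(-30199*(-1/43726) - 40438*1/11960)) = 7290/(7957*(30199/43726 - 20219/5980)) = 7290/(7957*(-351752987/130740740)) = (7290/7957)*(-130740740/351752987) = -953099994600/2798898517559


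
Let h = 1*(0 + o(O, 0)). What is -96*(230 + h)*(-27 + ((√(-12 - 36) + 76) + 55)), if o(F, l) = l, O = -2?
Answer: -2296320 - 88320*I*√3 ≈ -2.2963e+6 - 1.5297e+5*I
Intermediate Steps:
h = 0 (h = 1*(0 + 0) = 1*0 = 0)
-96*(230 + h)*(-27 + ((√(-12 - 36) + 76) + 55)) = -96*(230 + 0)*(-27 + ((√(-12 - 36) + 76) + 55)) = -22080*(-27 + ((√(-48) + 76) + 55)) = -22080*(-27 + ((4*I*√3 + 76) + 55)) = -22080*(-27 + ((76 + 4*I*√3) + 55)) = -22080*(-27 + (131 + 4*I*√3)) = -22080*(104 + 4*I*√3) = -96*(23920 + 920*I*√3) = -2296320 - 88320*I*√3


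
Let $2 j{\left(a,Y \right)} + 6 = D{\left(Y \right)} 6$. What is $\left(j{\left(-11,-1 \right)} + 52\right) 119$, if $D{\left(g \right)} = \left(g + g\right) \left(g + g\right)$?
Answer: $7259$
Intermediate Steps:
$D{\left(g \right)} = 4 g^{2}$ ($D{\left(g \right)} = 2 g 2 g = 4 g^{2}$)
$j{\left(a,Y \right)} = -3 + 12 Y^{2}$ ($j{\left(a,Y \right)} = -3 + \frac{4 Y^{2} \cdot 6}{2} = -3 + \frac{24 Y^{2}}{2} = -3 + 12 Y^{2}$)
$\left(j{\left(-11,-1 \right)} + 52\right) 119 = \left(\left(-3 + 12 \left(-1\right)^{2}\right) + 52\right) 119 = \left(\left(-3 + 12 \cdot 1\right) + 52\right) 119 = \left(\left(-3 + 12\right) + 52\right) 119 = \left(9 + 52\right) 119 = 61 \cdot 119 = 7259$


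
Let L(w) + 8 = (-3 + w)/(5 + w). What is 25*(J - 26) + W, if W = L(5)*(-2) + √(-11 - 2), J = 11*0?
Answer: -3172/5 + I*√13 ≈ -634.4 + 3.6056*I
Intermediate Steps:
J = 0
L(w) = -8 + (-3 + w)/(5 + w)
W = 78/5 + I*√13 (W = ((-43 - 7*5)/(5 + 5))*(-2) + √(-11 - 2) = ((-43 - 35)/10)*(-2) + √(-13) = ((⅒)*(-78))*(-2) + I*√13 = -39/5*(-2) + I*√13 = 78/5 + I*√13 ≈ 15.6 + 3.6056*I)
25*(J - 26) + W = 25*(0 - 26) + (78/5 + I*√13) = 25*(-26) + (78/5 + I*√13) = -650 + (78/5 + I*√13) = -3172/5 + I*√13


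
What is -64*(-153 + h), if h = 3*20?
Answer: 5952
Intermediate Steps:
h = 60
-64*(-153 + h) = -64*(-153 + 60) = -64*(-93) = 5952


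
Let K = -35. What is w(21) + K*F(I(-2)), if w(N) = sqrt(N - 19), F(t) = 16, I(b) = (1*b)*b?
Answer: -560 + sqrt(2) ≈ -558.59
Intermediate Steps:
I(b) = b**2 (I(b) = b*b = b**2)
w(N) = sqrt(-19 + N)
w(21) + K*F(I(-2)) = sqrt(-19 + 21) - 35*16 = sqrt(2) - 560 = -560 + sqrt(2)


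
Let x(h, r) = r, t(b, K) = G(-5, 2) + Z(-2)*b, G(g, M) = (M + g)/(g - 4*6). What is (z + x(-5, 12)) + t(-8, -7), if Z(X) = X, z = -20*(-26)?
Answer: 15895/29 ≈ 548.10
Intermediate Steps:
z = 520
G(g, M) = (M + g)/(-24 + g) (G(g, M) = (M + g)/(g - 24) = (M + g)/(-24 + g))
t(b, K) = 3/29 - 2*b (t(b, K) = (2 - 5)/(-24 - 5) - 2*b = -3/(-29) - 2*b = -1/29*(-3) - 2*b = 3/29 - 2*b)
(z + x(-5, 12)) + t(-8, -7) = (520 + 12) + (3/29 - 2*(-8)) = 532 + (3/29 + 16) = 532 + 467/29 = 15895/29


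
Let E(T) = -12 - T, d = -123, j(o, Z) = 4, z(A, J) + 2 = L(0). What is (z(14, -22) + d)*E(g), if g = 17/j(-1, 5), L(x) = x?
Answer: 8125/4 ≈ 2031.3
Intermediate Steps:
z(A, J) = -2 (z(A, J) = -2 + 0 = -2)
g = 17/4 ≈ 4.2500
(z(14, -22) + d)*E(g) = (-2 - 123)*(-12 - 1*17/4) = -125*(-12 - 17/4) = -125*(-65/4) = 8125/4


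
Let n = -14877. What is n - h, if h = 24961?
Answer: -39838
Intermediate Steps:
n - h = -14877 - 1*24961 = -14877 - 24961 = -39838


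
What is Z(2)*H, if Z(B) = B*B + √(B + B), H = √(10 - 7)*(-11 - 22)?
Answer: -198*√3 ≈ -342.95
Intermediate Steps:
H = -33*√3 (H = √3*(-33) = -33*√3 ≈ -57.158)
Z(B) = B² + √2*√B (Z(B) = B² + √(2*B) = B² + √2*√B)
Z(2)*H = (2² + √2*√2)*(-33*√3) = (4 + 2)*(-33*√3) = 6*(-33*√3) = -198*√3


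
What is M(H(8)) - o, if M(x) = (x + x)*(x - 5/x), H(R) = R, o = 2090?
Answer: -1972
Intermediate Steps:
M(x) = 2*x*(x - 5/x) (M(x) = (2*x)*(x - 5/x) = 2*x*(x - 5/x))
M(H(8)) - o = (-10 + 2*8**2) - 1*2090 = (-10 + 2*64) - 2090 = (-10 + 128) - 2090 = 118 - 2090 = -1972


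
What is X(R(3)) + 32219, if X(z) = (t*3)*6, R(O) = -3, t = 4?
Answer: 32291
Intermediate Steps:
X(z) = 72 (X(z) = (4*3)*6 = 12*6 = 72)
X(R(3)) + 32219 = 72 + 32219 = 32291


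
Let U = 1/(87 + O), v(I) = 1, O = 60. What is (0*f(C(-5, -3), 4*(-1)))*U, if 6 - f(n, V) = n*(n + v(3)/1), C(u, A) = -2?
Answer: 0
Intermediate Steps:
f(n, V) = 6 - n*(1 + n) (f(n, V) = 6 - n*(n + 1/1) = 6 - n*(n + 1*1) = 6 - n*(n + 1) = 6 - n*(1 + n))
U = 1/147 (U = 1/(87 + 60) = 1/147 ≈ 0.0068027)
(0*f(C(-5, -3), 4*(-1)))*U = (0*(6 - 1*(-2) - 1*(-2)²))*(1/147) = (0*(6 + 2 - 1*4))*(1/147) = (0*(6 + 2 - 4))*(1/147) = (0*4)*(1/147) = 0*(1/147) = 0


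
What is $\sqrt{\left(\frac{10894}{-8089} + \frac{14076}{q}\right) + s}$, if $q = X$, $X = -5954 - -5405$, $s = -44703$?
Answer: $\frac{i \sqrt{10890507142304993}}{493429} \approx 211.49 i$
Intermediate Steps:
$X = -549$ ($X = -5954 + 5405 = -549$)
$q = -549$
$\sqrt{\left(\frac{10894}{-8089} + \frac{14076}{q}\right) + s} = \sqrt{\left(\frac{10894}{-8089} + \frac{14076}{-549}\right) - 44703} = \sqrt{\left(10894 \left(- \frac{1}{8089}\right) + 14076 \left(- \frac{1}{549}\right)\right) - 44703} = \sqrt{\left(- \frac{10894}{8089} - \frac{1564}{61}\right) - 44703} = \sqrt{- \frac{13315730}{493429} - 44703} = \sqrt{- \frac{22071072317}{493429}} = \frac{i \sqrt{10890507142304993}}{493429}$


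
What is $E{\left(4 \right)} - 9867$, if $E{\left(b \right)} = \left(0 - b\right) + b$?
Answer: $-9867$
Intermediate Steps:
$E{\left(b \right)} = 0$ ($E{\left(b \right)} = - b + b = 0$)
$E{\left(4 \right)} - 9867 = 0 - 9867 = -9867$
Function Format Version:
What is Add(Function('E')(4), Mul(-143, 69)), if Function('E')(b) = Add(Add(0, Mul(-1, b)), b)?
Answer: -9867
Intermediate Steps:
Function('E')(b) = 0 (Function('E')(b) = Add(Mul(-1, b), b) = 0)
Add(Function('E')(4), Mul(-143, 69)) = Add(0, Mul(-143, 69)) = Add(0, -9867) = -9867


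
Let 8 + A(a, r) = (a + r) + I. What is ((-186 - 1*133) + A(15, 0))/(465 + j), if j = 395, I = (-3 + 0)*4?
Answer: -81/215 ≈ -0.37674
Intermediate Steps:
I = -12 (I = -3*4 = -12)
A(a, r) = -20 + a + r (A(a, r) = -8 + ((a + r) - 12) = -8 + (-12 + a + r) = -20 + a + r)
((-186 - 1*133) + A(15, 0))/(465 + j) = ((-186 - 1*133) + (-20 + 15 + 0))/(465 + 395) = ((-186 - 133) - 5)/860 = (-319 - 5)*(1/860) = -324*1/860 = -81/215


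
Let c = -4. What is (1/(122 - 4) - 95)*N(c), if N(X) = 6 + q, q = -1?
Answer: -56045/118 ≈ -474.96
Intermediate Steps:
N(X) = 5 (N(X) = 6 - 1 = 5)
(1/(122 - 4) - 95)*N(c) = (1/(122 - 4) - 95)*5 = (1/118 - 95)*5 = -11209/118*5 = -56045/118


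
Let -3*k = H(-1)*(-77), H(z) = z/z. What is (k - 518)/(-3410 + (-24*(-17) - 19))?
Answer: 1477/9063 ≈ 0.16297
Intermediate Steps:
H(z) = 1
k = 77/3 (k = -(-77)/3 = -1/3*(-77) = 77/3 ≈ 25.667)
(k - 518)/(-3410 + (-24*(-17) - 19)) = (77/3 - 518)/(-3410 + (-24*(-17) - 19)) = -1477/(3*(-3410 + (408 - 19))) = -1477/(3*(-3410 + 389)) = -1477/3/(-3021) = -1477/3*(-1/3021) = 1477/9063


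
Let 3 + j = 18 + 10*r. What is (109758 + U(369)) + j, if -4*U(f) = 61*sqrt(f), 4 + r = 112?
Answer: 110853 - 183*sqrt(41)/4 ≈ 1.1056e+5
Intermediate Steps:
r = 108 (r = -4 + 112 = 108)
j = 1095 (j = -3 + (18 + 10*108) = -3 + (18 + 1080) = -3 + 1098 = 1095)
U(f) = -61*sqrt(f)/4
(109758 + U(369)) + j = (109758 - 183*sqrt(41)/4) + 1095 = 110853 - 183*sqrt(41)/4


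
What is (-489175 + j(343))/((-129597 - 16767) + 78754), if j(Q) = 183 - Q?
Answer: 97867/13522 ≈ 7.2376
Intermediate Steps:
(-489175 + j(343))/((-129597 - 16767) + 78754) = (-489175 + (183 - 1*343))/((-129597 - 16767) + 78754) = (-489175 + (183 - 343))/(-146364 + 78754) = (-489175 - 160)/(-67610) = -489335*(-1/67610) = 97867/13522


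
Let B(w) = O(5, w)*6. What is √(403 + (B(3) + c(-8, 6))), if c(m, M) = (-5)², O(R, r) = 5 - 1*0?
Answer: √458 ≈ 21.401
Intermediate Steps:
O(R, r) = 5 (O(R, r) = 5 + 0 = 5)
c(m, M) = 25
B(w) = 30 (B(w) = 5*6 = 30)
√(403 + (B(3) + c(-8, 6))) = √(403 + (30 + 25)) = √(403 + 55) = √458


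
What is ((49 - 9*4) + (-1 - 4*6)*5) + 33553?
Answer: 33441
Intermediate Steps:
((49 - 9*4) + (-1 - 4*6)*5) + 33553 = ((49 - 36) + (-1 - 24)*5) + 33553 = (13 - 25*5) + 33553 = (13 - 125) + 33553 = -112 + 33553 = 33441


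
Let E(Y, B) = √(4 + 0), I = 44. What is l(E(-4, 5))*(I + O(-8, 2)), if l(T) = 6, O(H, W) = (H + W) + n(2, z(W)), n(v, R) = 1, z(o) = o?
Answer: 234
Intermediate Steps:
O(H, W) = 1 + H + W (O(H, W) = (H + W) + 1 = 1 + H + W)
E(Y, B) = 2 (E(Y, B) = √4 = 2)
l(E(-4, 5))*(I + O(-8, 2)) = 6*(44 + (1 - 8 + 2)) = 6*(44 - 5) = 6*39 = 234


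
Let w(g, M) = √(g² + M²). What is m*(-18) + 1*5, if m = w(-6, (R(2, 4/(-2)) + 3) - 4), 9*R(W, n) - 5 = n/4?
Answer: 5 - 9*√145 ≈ -103.37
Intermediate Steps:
R(W, n) = 5/9 + n/36 (R(W, n) = 5/9 + (n/4)/9 = 5/9 + n/36)
w(g, M) = √(M² + g²)
m = √145/2 (m = √((((5/9 + (4/(-2))/36) + 3) - 4)² + (-6)²) = √((((5/9 + (4*(-½))/36) + 3) - 4)² + 36) = √((((5/9 + (1/36)*(-2)) + 3) - 4)² + 36) = √((((5/9 - 1/18) + 3) - 4)² + 36) = √(((½ + 3) - 4)² + 36) = √((7/2 - 4)² + 36) = √((-½)² + 36) = √(¼ + 36) = √(145/4) = √145/2 ≈ 6.0208)
m*(-18) + 1*5 = (√145/2)*(-18) + 1*5 = -9*√145 + 5 = 5 - 9*√145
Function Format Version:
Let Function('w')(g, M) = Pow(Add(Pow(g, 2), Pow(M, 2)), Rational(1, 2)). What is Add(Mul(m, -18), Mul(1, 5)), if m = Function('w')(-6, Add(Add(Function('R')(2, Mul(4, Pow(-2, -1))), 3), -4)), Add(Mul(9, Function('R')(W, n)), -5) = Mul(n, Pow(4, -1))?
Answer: Add(5, Mul(-9, Pow(145, Rational(1, 2)))) ≈ -103.37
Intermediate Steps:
Function('R')(W, n) = Add(Rational(5, 9), Mul(Rational(1, 36), n)) (Function('R')(W, n) = Add(Rational(5, 9), Mul(Rational(1, 9), Mul(n, Pow(4, -1)))) = Add(Rational(5, 9), Mul(Rational(1, 9), Mul(n, Rational(1, 4)))) = Add(Rational(5, 9), Mul(Rational(1, 9), Mul(Rational(1, 4), n))) = Add(Rational(5, 9), Mul(Rational(1, 36), n)))
Function('w')(g, M) = Pow(Add(Pow(M, 2), Pow(g, 2)), Rational(1, 2))
m = Mul(Rational(1, 2), Pow(145, Rational(1, 2))) (m = Pow(Add(Pow(Add(Add(Add(Rational(5, 9), Mul(Rational(1, 36), Mul(4, Pow(-2, -1)))), 3), -4), 2), Pow(-6, 2)), Rational(1, 2)) = Pow(Add(Pow(Add(Add(Add(Rational(5, 9), Mul(Rational(1, 36), Mul(4, Rational(-1, 2)))), 3), -4), 2), 36), Rational(1, 2)) = Pow(Add(Pow(Add(Add(Add(Rational(5, 9), Mul(Rational(1, 36), -2)), 3), -4), 2), 36), Rational(1, 2)) = Pow(Add(Pow(Add(Add(Add(Rational(5, 9), Rational(-1, 18)), 3), -4), 2), 36), Rational(1, 2)) = Pow(Add(Pow(Add(Add(Rational(1, 2), 3), -4), 2), 36), Rational(1, 2)) = Pow(Add(Pow(Add(Rational(7, 2), -4), 2), 36), Rational(1, 2)) = Pow(Add(Pow(Rational(-1, 2), 2), 36), Rational(1, 2)) = Pow(Add(Rational(1, 4), 36), Rational(1, 2)) = Pow(Rational(145, 4), Rational(1, 2)) = Mul(Rational(1, 2), Pow(145, Rational(1, 2))) ≈ 6.0208)
Add(Mul(m, -18), Mul(1, 5)) = Add(Mul(Mul(Rational(1, 2), Pow(145, Rational(1, 2))), -18), Mul(1, 5)) = Add(Mul(-9, Pow(145, Rational(1, 2))), 5) = Add(5, Mul(-9, Pow(145, Rational(1, 2))))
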